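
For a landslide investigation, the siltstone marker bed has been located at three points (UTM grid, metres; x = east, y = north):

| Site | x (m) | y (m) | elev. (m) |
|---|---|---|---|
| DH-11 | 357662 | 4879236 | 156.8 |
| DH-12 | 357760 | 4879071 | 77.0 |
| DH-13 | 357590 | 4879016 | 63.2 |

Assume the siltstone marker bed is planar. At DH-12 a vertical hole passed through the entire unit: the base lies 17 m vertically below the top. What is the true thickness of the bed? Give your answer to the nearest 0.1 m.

Let the plane be z = a·x + b·y + c.
DH-12−DH-11: 98a − 165b = −79.8;  DH-13−DH-11: −72a − 220b = −93.6.
Solving gives a = −0.06316, b = 0.44612.
|∇z| = √(a²+b²) = 0.45057, so dip δ = arctan(0.45057) = 24.26°.
True thickness = vertical thickness × cos δ = 17 × cos 24.26° = 15.5 m.

15.5 m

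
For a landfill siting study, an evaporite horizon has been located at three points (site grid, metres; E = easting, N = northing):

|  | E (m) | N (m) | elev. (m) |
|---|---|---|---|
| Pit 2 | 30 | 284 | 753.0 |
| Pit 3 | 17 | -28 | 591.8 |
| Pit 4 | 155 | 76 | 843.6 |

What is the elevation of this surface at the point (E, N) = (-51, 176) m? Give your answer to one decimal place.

Two edge vectors: Pit 2→Pit 3 = (-13, -312, -161.2), Pit 2→Pit 4 = (125, -208, 90.6).
Normal n = (Pit 2→Pit 3) × (Pit 2→Pit 4) = (-61796.8, -18972.2, 41704).
So ∂z/∂E = −n_x/n_z = 1.48180 and ∂z/∂N = −n_y/n_z = 0.45493.
Intercept c from Pit 2: 753 − 44.45 − 129.20 = 579.35.
At (-51, 176): z = −75.6 + 80.1 + 579.35 = 583.8 m.

583.8 m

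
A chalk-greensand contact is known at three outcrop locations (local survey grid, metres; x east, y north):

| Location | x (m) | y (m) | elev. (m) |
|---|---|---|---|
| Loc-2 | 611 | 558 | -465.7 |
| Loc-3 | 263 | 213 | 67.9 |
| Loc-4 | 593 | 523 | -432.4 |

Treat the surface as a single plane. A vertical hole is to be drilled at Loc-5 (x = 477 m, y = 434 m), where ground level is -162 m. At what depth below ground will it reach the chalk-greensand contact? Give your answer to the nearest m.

101 m

Let the plane be z = a·x + b·y + c.
Loc-3−Loc-2: −348a − 345b = 533.6;  Loc-4−Loc-2: −18a − 35b = 33.3.
Solving gives a = −1.20394, b = −0.33226.
Then c = -465.7 − a·611 − b·558 = 455.31.
At (477, 434): z_contact = −574.3 − 144.2 + 455.31 = -263.2 m.
Depth below ground = -162 − (-263.2) = 101 m.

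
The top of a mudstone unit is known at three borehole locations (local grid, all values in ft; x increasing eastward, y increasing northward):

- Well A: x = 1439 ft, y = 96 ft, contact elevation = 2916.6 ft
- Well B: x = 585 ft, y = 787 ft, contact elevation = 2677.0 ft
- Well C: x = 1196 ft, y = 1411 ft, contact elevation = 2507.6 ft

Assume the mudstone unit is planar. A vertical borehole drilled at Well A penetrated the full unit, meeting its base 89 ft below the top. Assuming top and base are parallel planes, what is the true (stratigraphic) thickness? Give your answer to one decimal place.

85.1 ft

Two edge vectors: Well A→Well B = (-854, 691, -239.6), Well A→Well C = (-243, 1315, -409).
Normal n = (Well A→Well B) × (Well A→Well C) = (32455, -291063.2, -955097).
So ∂z/∂x = −n_x/n_z = 0.03398 and ∂z/∂y = −n_y/n_z = −0.30475.
|∇z| = √(a²+b²) = 0.30664, so dip δ = arctan(0.30664) = 17.05°.
True thickness = vertical thickness × cos δ = 89 × cos 17.05° = 85.1 ft.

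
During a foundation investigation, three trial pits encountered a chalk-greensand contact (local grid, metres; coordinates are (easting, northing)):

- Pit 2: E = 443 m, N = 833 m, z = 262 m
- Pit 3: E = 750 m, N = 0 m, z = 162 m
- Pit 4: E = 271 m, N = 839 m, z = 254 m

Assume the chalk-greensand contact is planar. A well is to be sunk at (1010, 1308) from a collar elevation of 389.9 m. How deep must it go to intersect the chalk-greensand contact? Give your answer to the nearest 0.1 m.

32.8 m

Let the plane be z = a·E + b·N + c.
Pit 3−Pit 2: 307a − 833b = −100;  Pit 4−Pit 2: −172a + 6b = −8.
Solving gives a = 0.051360, b = 0.138976.
Then c = 262 − a·443 − b·833 = 123.48.
At (1010, 1308): z_contact = 51.87 + 181.78 + 123.48 = 357.13 m.
Depth below ground = 389.9 − 357.13 = 32.8 m.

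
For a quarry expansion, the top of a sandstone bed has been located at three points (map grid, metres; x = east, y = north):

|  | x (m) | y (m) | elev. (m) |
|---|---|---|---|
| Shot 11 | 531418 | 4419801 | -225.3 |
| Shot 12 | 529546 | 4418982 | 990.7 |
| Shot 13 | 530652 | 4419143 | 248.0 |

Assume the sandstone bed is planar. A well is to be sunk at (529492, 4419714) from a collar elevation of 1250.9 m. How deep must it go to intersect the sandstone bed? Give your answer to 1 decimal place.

168.3 m

Two edge vectors: Shot 11→Shot 12 = (-1872, -819, 1216), Shot 11→Shot 13 = (-766, -658, 473.3).
Normal n = (Shot 11→Shot 12) × (Shot 11→Shot 13) = (412495.3, -45438.4, 604422).
So ∂z/∂x = −n_x/n_z = −0.682462419 and ∂z/∂y = −n_y/n_z = 0.075176615.
Intercept c from Shot 11: -225.3 + 362672.81 − 332265.68 = 30181.84.
At (529492, 4419714): z_contact = −361358.39 + 332259.14 + 30181.84 = 1082.58 m.
Depth below ground = 1250.9 − 1082.58 = 168.3 m.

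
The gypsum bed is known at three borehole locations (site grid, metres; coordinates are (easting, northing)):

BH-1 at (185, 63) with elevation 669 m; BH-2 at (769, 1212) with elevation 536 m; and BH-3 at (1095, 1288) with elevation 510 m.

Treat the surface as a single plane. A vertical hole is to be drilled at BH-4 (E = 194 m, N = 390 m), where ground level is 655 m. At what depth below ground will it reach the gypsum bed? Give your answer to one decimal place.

Two edge vectors: BH-1→BH-2 = (584, 1149, -133), BH-1→BH-3 = (910, 1225, -159).
Normal n = (BH-1→BH-2) × (BH-1→BH-3) = (-19766, -28174, -330190).
So ∂z/∂E = −n_x/n_z = −0.059863 and ∂z/∂N = −n_y/n_z = −0.085327.
Intercept c from BH-1: 669 + 11.07 + 5.38 = 685.45.
At (194, 390): z_contact = −11.61 − 33.28 + 685.45 = 640.56 m.
Depth below ground = 655 − 640.56 = 14.4 m.

14.4 m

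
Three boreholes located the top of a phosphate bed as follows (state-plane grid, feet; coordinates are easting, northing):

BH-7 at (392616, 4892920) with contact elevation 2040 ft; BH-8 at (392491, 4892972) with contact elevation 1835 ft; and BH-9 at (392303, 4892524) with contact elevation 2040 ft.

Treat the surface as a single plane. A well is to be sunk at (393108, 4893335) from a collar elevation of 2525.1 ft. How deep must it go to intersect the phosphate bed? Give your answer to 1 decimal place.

282.7 ft

Two edge vectors: BH-7→BH-8 = (-125, 52, -205), BH-7→BH-9 = (-313, -396, 0).
Normal n = (BH-7→BH-8) × (BH-7→BH-9) = (-81180, 64165, 65776).
So ∂z/∂easting = −n_x/n_z = 1.234188762 and ∂z/∂northing = −n_y/n_z = −0.975507784.
Intercept c from BH-7: 2040 − 484562.25 + 4773081.55 = 4290559.29.
At (393108, 4893335): z_contact = 485169.48 − 4773486.38 + 4290559.29 = 2242.39 ft.
Depth below ground = 2525.1 − 2242.39 = 282.7 ft.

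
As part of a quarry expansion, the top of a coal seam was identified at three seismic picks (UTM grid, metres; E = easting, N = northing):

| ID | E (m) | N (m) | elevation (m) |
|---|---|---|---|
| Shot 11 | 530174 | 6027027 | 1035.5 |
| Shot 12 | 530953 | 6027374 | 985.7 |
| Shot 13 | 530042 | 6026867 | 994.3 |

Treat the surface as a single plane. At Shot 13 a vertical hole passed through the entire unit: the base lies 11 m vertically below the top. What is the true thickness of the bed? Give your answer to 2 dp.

Two edge vectors: Shot 11→Shot 12 = (779, 347, -49.8), Shot 11→Shot 13 = (-132, -160, -41.2).
Normal n = (Shot 11→Shot 12) × (Shot 11→Shot 13) = (-22264.4, 38668.4, -78836).
So ∂z/∂E = −n_x/n_z = −0.28241 and ∂z/∂N = −n_y/n_z = 0.49049.
|∇z| = √(a²+b²) = 0.56599, so dip δ = arctan(0.56599) = 29.51°.
True thickness = vertical thickness × cos δ = 11 × cos 29.51° = 9.57 m.

9.57 m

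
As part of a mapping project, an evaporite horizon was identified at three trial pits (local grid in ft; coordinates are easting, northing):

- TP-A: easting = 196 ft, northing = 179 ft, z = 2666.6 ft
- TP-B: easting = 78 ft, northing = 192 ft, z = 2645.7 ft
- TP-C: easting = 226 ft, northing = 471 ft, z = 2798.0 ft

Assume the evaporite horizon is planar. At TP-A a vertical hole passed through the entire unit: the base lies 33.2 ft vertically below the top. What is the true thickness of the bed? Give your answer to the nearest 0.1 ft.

Two edge vectors: TP-A→TP-B = (-118, 13, -20.9), TP-A→TP-C = (30, 292, 131.4).
Normal n = (TP-A→TP-B) × (TP-A→TP-C) = (7811, 14878.2, -34846).
So ∂z/∂easting = −n_x/n_z = 0.22416 and ∂z/∂northing = −n_y/n_z = 0.42697.
|∇z| = √(a²+b²) = 0.48223, so dip δ = arctan(0.48223) = 25.74°.
True thickness = vertical thickness × cos δ = 33.2 × cos 25.74° = 29.9 ft.

29.9 ft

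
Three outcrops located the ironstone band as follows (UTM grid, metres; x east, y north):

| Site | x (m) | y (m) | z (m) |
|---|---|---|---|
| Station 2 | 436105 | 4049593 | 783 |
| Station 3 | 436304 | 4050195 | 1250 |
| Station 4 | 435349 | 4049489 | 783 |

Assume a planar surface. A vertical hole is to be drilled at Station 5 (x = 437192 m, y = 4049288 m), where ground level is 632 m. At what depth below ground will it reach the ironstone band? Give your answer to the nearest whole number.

Let the plane be z = a·x + b·y + c.
Station 3−Station 2: 199a + 602b = 467;  Station 4−Station 2: −756a − 104b = 0.
Solving gives a = −0.11180067, b = 0.81270487.
Then c = 783 − a·436105 − b·4049593 = −3241584.13.
At (437192, 4049288): z_contact = −48878.4 + 3290876.1 − 3241584.13 = 413.6 m.
Depth below ground = 632 − 413.6 = 218 m.

218 m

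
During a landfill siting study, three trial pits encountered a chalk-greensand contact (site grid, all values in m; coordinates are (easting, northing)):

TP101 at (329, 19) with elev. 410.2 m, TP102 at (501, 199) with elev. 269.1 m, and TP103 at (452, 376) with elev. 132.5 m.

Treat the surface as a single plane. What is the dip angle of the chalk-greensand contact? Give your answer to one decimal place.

Let the plane be z = a·E + b·N + c.
TP102−TP101: 172a + 180b = −141.1;  TP103−TP101: 123a + 357b = −277.7.
Solving gives a = −0.00985, b = −0.77448.
Gradient magnitude |∇z| = √(a² + b²) = √(0.00010 + 0.59982) = 0.77454.
True dip = arctan(0.77454) = 37.8°, dipping toward N (azimuth ≈ 001°).

37.8°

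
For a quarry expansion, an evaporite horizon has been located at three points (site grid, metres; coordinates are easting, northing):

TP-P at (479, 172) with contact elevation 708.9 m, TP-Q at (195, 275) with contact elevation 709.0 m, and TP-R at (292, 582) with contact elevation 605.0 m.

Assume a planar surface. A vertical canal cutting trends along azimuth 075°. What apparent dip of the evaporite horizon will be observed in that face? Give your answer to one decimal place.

Let the plane be z = a·easting + b·northing + c.
TP-Q−TP-P: −284a + 103b = 0.1;  TP-R−TP-P: −187a + 410b = −103.9.
Solving gives a = −0.11055, b = −0.30383.
Unit vector along 075° is (sin 75°, cos 75°) = (0.9659, 0.2588).
Slope in that direction = a·(0.9659) + b·(0.2588) = −0.18542.
Apparent dip = arctan|0.18542| = 10.5° (true dip is 17.9°, so apparent ≤ true as expected).

10.5°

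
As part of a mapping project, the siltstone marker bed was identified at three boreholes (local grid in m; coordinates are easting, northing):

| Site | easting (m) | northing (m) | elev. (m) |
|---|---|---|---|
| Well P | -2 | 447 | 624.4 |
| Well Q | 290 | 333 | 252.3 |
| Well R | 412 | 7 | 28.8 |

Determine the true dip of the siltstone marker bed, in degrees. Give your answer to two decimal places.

50.29°

Two edge vectors: Well P→Well Q = (292, -114, -372.1), Well P→Well R = (414, -440, -595.6).
Normal n = (Well P→Well Q) × (Well P→Well R) = (-95825.6, 19865.8, -81284).
So ∂z/∂easting = −n_x/n_z = −1.17890 and ∂z/∂northing = −n_y/n_z = 0.24440.
Gradient magnitude |∇z| = √(a² + b²) = √(1.38980 + 0.05973) = 1.20397.
True dip = arctan(1.20397) = 50.29°, dipping toward ESE (azimuth ≈ 102°).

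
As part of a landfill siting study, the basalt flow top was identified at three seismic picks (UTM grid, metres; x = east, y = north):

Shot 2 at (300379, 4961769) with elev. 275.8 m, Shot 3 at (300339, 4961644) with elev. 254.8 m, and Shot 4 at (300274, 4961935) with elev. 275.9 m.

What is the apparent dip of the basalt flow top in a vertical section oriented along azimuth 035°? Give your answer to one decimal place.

Two edge vectors: Shot 2→Shot 3 = (-40, -125, -21), Shot 2→Shot 4 = (-105, 166, 0.1).
Normal n = (Shot 2→Shot 3) × (Shot 2→Shot 4) = (3473.5, 2209, -19765).
So ∂z/∂x = −n_x/n_z = 0.17574 and ∂z/∂y = −n_y/n_z = 0.11176.
Unit vector along 035° is (sin 35°, cos 35°) = (0.5736, 0.8192).
Slope in that direction = a·(0.5736) + b·(0.8192) = 0.19235.
Apparent dip = arctan|0.19235| = 10.9° (true dip is 11.8°, so apparent ≤ true as expected).

10.9°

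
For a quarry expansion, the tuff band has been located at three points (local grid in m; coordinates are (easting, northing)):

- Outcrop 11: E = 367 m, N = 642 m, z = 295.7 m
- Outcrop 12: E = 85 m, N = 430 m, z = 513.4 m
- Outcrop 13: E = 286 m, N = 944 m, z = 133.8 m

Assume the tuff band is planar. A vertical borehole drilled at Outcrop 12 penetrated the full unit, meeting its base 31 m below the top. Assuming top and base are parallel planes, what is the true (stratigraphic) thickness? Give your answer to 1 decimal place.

Two edge vectors: Outcrop 11→Outcrop 12 = (-282, -212, 217.7), Outcrop 11→Outcrop 13 = (-81, 302, -161.9).
Normal n = (Outcrop 11→Outcrop 12) × (Outcrop 11→Outcrop 13) = (-31422.6, -63289.5, -102336).
So ∂z/∂E = −n_x/n_z = −0.30705 and ∂z/∂N = −n_y/n_z = −0.61845.
|∇z| = √(a²+b²) = 0.69048, so dip δ = arctan(0.69048) = 34.62°.
True thickness = vertical thickness × cos δ = 31 × cos 34.62° = 25.5 m.

25.5 m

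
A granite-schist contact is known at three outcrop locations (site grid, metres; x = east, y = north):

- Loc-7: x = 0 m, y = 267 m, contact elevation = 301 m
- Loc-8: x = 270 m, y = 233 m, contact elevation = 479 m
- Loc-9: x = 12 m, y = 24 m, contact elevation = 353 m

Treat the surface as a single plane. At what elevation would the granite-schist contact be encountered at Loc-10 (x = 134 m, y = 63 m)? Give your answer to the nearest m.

424 m

Let the plane be z = a·x + b·y + c.
Loc-8−Loc-7: 270a − 34b = 178;  Loc-9−Loc-7: 12a − 243b = 52.
Solving gives a = 0.63627, b = −0.18257.
Then c = 301 − a·0 − b·267 = 349.75.
At (134, 63): z = 85.3 − 11.5 + 349.75 = 423.5 m.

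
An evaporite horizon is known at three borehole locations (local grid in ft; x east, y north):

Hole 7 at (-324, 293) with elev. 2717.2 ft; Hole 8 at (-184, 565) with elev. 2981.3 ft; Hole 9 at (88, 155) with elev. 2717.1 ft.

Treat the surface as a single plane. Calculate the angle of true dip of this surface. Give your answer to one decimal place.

Two edge vectors: Hole 7→Hole 8 = (140, 272, 264.1), Hole 7→Hole 9 = (412, -138, -0.1).
Normal n = (Hole 7→Hole 8) × (Hole 7→Hole 9) = (36418.6, 108823.2, -131384).
So ∂z/∂x = −n_x/n_z = 0.27719 and ∂z/∂y = −n_y/n_z = 0.82828.
Gradient magnitude |∇z| = √(a² + b²) = √(0.07684 + 0.68605) = 0.87344.
True dip = arctan(0.87344) = 41.1°, dipping toward SSW (azimuth ≈ 199°).

41.1°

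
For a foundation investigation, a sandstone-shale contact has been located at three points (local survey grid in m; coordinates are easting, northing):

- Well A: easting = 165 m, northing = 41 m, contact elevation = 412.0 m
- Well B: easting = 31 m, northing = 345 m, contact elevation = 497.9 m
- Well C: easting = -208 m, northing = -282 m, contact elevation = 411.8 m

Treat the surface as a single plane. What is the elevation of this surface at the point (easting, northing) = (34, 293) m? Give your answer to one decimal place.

Let the plane be z = a·easting + b·northing + c.
Well B−Well A: −134a + 304b = 85.9;  Well C−Well A: −373a − 323b = −0.2.
Solving gives a = −0.17670, b = 0.20468.
Then c = 412 − a·165 − b·41 = 432.76.
At (34, 293): z = −6.0 + 60.0 + 432.76 = 486.7 m.

486.7 m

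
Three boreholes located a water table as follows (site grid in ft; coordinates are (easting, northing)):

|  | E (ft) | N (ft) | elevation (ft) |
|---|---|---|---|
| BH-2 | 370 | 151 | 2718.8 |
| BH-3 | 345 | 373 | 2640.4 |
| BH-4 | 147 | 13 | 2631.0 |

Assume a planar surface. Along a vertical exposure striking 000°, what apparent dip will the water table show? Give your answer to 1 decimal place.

16.1°

Let the plane be z = a·E + b·N + c.
BH-3−BH-2: −25a + 222b = −78.4;  BH-4−BH-2: −223a − 138b = −87.8.
Solving gives a = 0.57238, b = −0.28870.
Unit vector along 000° is (sin 0°, cos 0°) = (0.0000, 1.0000).
Slope in that direction = a·(0.0000) + b·(1.0000) = −0.28870.
Apparent dip = arctan|0.28870| = 16.1° (true dip is 32.7°, so apparent ≤ true as expected).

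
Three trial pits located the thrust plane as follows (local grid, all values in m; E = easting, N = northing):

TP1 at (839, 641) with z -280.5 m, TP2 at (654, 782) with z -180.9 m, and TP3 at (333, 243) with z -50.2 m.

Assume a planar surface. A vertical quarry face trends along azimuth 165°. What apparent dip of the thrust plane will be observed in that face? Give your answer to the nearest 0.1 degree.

10.2°

Let the plane be z = a·E + b·N + c.
TP2−TP1: −185a + 141b = 99.6;  TP3−TP1: −506a − 398b = 230.3.
Solving gives a = −0.49741, b = 0.05375.
Unit vector along 165° is (sin 165°, cos 165°) = (0.2588, -0.9659).
Slope in that direction = a·(0.2588) + b·(-0.9659) = −0.18066.
Apparent dip = arctan|0.18066| = 10.2° (true dip is 26.6°, so apparent ≤ true as expected).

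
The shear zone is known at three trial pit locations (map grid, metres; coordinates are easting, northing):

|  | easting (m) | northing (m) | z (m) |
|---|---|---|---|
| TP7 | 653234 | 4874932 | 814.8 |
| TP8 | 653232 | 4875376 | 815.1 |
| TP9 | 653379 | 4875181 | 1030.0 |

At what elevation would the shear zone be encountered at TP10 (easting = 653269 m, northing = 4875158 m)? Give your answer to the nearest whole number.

Let the plane be z = a·easting + b·northing + c.
TP8−TP7: −2a + 444b = 0.3;  TP9−TP7: 145a + 249b = 215.2.
Solving gives a = 1.47159438, b = 0.00730448.
Then c = 814.8 − a·653234 − b·4874932 = −996089.52.
At (653269, 4875158): z = 961347.0 + 35610.5 − 996089.52 = 868.0 m.

868 m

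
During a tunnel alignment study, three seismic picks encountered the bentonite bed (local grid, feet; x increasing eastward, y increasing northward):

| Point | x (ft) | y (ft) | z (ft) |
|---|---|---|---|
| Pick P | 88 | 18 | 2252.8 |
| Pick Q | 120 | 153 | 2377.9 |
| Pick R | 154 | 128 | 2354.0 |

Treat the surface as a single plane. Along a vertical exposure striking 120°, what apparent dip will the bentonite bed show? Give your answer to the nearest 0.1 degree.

Let the plane be z = a·x + b·y + c.
Pick Q−Pick P: 32a + 135b = 125.1;  Pick R−Pick P: 66a + 110b = 101.2.
Solving gives a = −0.01837, b = 0.93102.
Unit vector along 120° is (sin 120°, cos 120°) = (0.8660, -0.5000).
Slope in that direction = a·(0.8660) + b·(-0.5000) = −0.48142.
Apparent dip = arctan|0.48142| = 25.7° (true dip is 43.0°, so apparent ≤ true as expected).

25.7°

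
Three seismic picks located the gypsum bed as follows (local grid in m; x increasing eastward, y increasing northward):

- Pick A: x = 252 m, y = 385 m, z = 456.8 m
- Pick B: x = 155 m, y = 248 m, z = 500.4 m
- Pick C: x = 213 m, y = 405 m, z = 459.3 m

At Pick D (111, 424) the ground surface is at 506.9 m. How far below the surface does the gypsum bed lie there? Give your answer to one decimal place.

34.4 m

Let the plane be z = a·x + b·y + c.
Pick B−Pick A: −97a − 137b = 43.6;  Pick C−Pick A: −39a + 20b = 2.5.
Solving gives a = −0.16676, b = −0.20018.
Then c = 456.8 − a·252 − b·385 = 575.89.
At (111, 424): z_contact = −18.51 − 84.88 + 575.89 = 472.51 m.
Depth below ground = 506.9 − 472.51 = 34.4 m.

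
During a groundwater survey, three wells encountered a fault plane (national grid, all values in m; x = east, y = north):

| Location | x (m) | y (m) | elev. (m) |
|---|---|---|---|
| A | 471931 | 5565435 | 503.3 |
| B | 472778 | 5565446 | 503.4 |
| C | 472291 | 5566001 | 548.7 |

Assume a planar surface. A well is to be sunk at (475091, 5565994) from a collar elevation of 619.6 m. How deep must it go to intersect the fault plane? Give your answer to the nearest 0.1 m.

Let the plane be z = a·x + b·y + c.
B−A: 847a + 11b = 0.1;  C−A: 360a + 566b = 45.4.
Solving gives a = −0.000931344, b = 0.080804388.
Then c = 503.3 − a·471931 − b·5565435 = −448768.74.
At (475091, 5565994): z_contact = −442.47 + 449756.74 − 448768.74 = 545.53 m.
Depth below ground = 619.6 − 545.53 = 74.1 m.

74.1 m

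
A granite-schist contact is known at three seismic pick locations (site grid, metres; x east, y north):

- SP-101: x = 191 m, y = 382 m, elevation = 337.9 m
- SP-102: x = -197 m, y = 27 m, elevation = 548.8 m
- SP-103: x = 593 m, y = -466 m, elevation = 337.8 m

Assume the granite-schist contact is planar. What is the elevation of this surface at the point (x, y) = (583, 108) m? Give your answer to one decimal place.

Two edge vectors: SP-101→SP-102 = (-388, -355, 210.9), SP-101→SP-103 = (402, -848, -0.1).
Normal n = (SP-101→SP-102) × (SP-101→SP-103) = (178878.7, 84743, 471734).
So ∂z/∂x = −n_x/n_z = −0.37919 and ∂z/∂y = −n_y/n_z = −0.17964.
Intercept c from SP-101: 337.9 + 72.43 + 68.62 = 478.95.
At (583, 108): z = −221.1 − 19.4 + 478.95 = 238.5 m.

238.5 m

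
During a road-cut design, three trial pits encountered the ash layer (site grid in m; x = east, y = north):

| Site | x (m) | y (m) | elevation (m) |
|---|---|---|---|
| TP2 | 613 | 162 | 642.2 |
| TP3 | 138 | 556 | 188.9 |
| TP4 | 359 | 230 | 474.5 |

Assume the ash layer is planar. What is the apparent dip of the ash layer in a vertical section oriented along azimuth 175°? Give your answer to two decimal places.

Two edge vectors: TP2→TP3 = (-475, 394, -453.3), TP2→TP4 = (-254, 68, -167.7).
Normal n = (TP2→TP3) × (TP2→TP4) = (-35249.4, 35480.7, 67776).
So ∂z/∂x = −n_x/n_z = 0.52009 and ∂z/∂y = −n_y/n_z = −0.52350.
Unit vector along 175° is (sin 175°, cos 175°) = (0.0872, -0.9962).
Slope in that direction = a·(0.0872) + b·(-0.9962) = 0.56684.
Apparent dip = arctan|0.56684| = 29.55° (true dip is 36.4°, so apparent ≤ true as expected).

29.55°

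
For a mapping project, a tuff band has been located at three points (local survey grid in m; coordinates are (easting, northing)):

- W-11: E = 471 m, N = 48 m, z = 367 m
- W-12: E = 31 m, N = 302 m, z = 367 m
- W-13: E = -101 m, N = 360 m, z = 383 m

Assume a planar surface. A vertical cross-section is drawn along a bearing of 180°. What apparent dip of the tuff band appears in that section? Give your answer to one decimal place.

Let the plane be z = a·E + b·N + c.
W-12−W-11: −440a + 254b = 0;  W-13−W-11: −572a + 312b = 16.
Solving gives a = −0.50749, b = −0.87912.
Unit vector along 180° is (sin 180°, cos 180°) = (0.0000, -1.0000).
Slope in that direction = a·(0.0000) + b·(-1.0000) = 0.87912.
Apparent dip = arctan|0.87912| = 41.3° (true dip is 45.4°, so apparent ≤ true as expected).

41.3°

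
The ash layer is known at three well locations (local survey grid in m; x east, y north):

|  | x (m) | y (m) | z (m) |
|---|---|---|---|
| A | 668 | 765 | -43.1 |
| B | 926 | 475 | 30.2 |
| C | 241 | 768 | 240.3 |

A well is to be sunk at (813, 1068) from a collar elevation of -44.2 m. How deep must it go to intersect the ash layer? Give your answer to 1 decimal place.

Let the plane be z = a·x + b·y + c.
B−A: 258a − 290b = 73.3;  C−A: −427a + 3b = 283.4.
Solving gives a = −0.669662, b = −0.848527.
Then c = -43.1 − a·668 − b·765 = 1053.36.
At (813, 1068): z_contact = −544.44 − 906.23 + 1053.36 = -397.30 m.
Depth below ground = -44.2 − (-397.30) = 353.1 m.

353.1 m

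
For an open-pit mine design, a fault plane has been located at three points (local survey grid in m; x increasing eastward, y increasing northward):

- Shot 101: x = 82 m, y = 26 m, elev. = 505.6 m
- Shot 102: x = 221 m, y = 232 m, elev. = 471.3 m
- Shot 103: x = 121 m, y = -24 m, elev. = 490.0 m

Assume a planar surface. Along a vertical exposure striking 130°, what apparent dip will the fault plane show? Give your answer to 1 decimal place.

16.0°

Let the plane be z = a·x + b·y + c.
Shot 102−Shot 101: 139a + 206b = −34.3;  Shot 103−Shot 101: 39a − 50b = −15.6.
Solving gives a = −0.32892, b = 0.05544.
Unit vector along 130° is (sin 130°, cos 130°) = (0.7660, -0.6428).
Slope in that direction = a·(0.7660) + b·(-0.6428) = −0.28761.
Apparent dip = arctan|0.28761| = 16.0° (true dip is 18.4°, so apparent ≤ true as expected).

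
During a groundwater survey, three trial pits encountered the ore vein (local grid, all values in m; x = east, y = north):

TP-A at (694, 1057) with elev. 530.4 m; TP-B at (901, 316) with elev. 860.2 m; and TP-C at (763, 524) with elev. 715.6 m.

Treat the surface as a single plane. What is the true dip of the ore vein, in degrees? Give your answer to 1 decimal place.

35.1°

Let the plane be z = a·x + b·y + c.
TP-B−TP-A: 207a − 741b = 329.8;  TP-C−TP-A: 69a − 533b = 185.2.
Solving gives a = 0.65116, b = −0.26317.
Gradient magnitude |∇z| = √(a² + b²) = √(0.42401 + 0.06926) = 0.70233.
True dip = arctan(0.70233) = 35.1°, dipping toward WNW (azimuth ≈ 292°).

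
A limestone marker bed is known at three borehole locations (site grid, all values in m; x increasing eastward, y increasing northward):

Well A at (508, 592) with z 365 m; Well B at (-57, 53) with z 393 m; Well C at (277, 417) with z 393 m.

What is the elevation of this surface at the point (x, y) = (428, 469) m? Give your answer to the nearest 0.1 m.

Two edge vectors: Well A→Well B = (-565, -539, 28), Well A→Well C = (-231, -175, 28).
Normal n = (Well A→Well B) × (Well A→Well C) = (-10192, 9352, -25634).
So ∂z/∂x = −n_x/n_z = −0.39760 and ∂z/∂y = −n_y/n_z = 0.36483.
Intercept c from Well A: 365 + 201.98 − 215.98 = 351.00.
At (428, 469): z = −170.2 + 171.1 + 351.00 = 351.9 m.

351.9 m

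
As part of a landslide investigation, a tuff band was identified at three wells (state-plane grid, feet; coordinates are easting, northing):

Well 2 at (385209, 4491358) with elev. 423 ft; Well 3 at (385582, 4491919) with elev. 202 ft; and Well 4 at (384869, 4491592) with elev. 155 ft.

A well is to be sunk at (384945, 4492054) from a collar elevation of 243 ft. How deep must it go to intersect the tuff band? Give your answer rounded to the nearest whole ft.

Let the plane be z = a·easting + b·northing + c.
Well 3−Well 2: 373a + 561b = −221;  Well 4−Well 2: −340a + 234b = −268.
Solving gives a = 0.35477049, b = −0.62982066.
Then c = 423 − a·385209 − b·4491358 = 2692512.28.
At (384945, 4492054): z_contact = 136567.1 − 2829188.4 + 2692512.28 = -109.0 ft.
Depth below ground = 243 − (-109.0) = 352 ft.

352 ft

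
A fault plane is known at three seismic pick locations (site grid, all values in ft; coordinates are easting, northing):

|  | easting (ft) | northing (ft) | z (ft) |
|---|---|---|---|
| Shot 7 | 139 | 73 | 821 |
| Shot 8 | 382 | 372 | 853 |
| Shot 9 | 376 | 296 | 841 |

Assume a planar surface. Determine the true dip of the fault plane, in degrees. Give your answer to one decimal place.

Let the plane be z = a·easting + b·northing + c.
Shot 8−Shot 7: 243a + 299b = 32;  Shot 9−Shot 7: 237a + 223b = 20.
Solving gives a = −0.06933, b = 0.16337.
Gradient magnitude |∇z| = √(a² + b²) = √(0.00481 + 0.02669) = 0.17747.
True dip = arctan(0.17747) = 10.1°, dipping toward SSE (azimuth ≈ 157°).

10.1°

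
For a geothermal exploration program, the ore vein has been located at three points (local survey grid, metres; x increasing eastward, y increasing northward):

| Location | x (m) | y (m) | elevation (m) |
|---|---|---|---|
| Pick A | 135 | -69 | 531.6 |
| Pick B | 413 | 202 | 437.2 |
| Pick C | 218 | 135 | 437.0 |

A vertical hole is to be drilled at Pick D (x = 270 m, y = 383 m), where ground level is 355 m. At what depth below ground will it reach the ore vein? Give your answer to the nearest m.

42 m

Two edge vectors: Pick A→Pick B = (278, 271, -94.4), Pick A→Pick C = (83, 204, -94.6).
Normal n = (Pick A→Pick B) × (Pick A→Pick C) = (-6379, 18463.6, 34219).
So ∂z/∂x = −n_x/n_z = 0.18642 and ∂z/∂y = −n_y/n_z = −0.53957.
Intercept c from Pick A: 531.6 − 25.17 − 37.23 = 469.20.
At (270, 383): z_contact = 50.3 − 206.7 + 469.20 = 312.9 m.
Depth below ground = 355 − 312.9 = 42 m.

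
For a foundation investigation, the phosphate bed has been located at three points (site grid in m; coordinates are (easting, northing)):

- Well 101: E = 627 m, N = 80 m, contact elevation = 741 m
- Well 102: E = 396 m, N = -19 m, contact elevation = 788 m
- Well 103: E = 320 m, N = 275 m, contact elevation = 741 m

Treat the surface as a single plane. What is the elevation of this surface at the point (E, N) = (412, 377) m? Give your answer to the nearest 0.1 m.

Two edge vectors: Well 101→Well 102 = (-231, -99, 47), Well 101→Well 103 = (-307, 195, 0).
Normal n = (Well 101→Well 102) × (Well 101→Well 103) = (-9165, -14429, -75438).
So ∂z/∂E = −n_x/n_z = −0.12149 and ∂z/∂N = −n_y/n_z = −0.19127.
Intercept c from Well 101: 741 + 76.17 + 15.30 = 832.48.
At (412, 377): z = −50.1 − 72.1 + 832.48 = 710.3 m.

710.3 m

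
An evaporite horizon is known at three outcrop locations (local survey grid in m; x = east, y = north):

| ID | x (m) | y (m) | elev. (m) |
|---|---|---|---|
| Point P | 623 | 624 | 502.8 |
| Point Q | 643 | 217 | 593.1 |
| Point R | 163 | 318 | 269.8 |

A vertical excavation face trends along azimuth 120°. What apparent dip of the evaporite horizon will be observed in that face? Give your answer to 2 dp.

Two edge vectors: Point P→Point Q = (20, -407, 90.3), Point P→Point R = (-460, -306, -233).
Normal n = (Point P→Point Q) × (Point P→Point R) = (122462.8, -36878, -193340).
So ∂z/∂x = −n_x/n_z = 0.63341 and ∂z/∂y = −n_y/n_z = −0.19074.
Unit vector along 120° is (sin 120°, cos 120°) = (0.8660, -0.5000).
Slope in that direction = a·(0.8660) + b·(-0.5000) = 0.64392.
Apparent dip = arctan|0.64392| = 32.78° (true dip is 33.5°, so apparent ≤ true as expected).

32.78°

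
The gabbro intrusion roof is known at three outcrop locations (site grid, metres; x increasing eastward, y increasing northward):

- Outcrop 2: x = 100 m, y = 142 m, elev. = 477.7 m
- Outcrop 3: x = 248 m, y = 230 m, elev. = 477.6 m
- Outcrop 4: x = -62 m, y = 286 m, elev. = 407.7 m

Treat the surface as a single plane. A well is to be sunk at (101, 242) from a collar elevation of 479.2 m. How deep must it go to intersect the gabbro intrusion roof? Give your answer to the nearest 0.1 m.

30.5 m

Two edge vectors: Outcrop 2→Outcrop 3 = (148, 88, -0.1), Outcrop 2→Outcrop 4 = (-162, 144, -70).
Normal n = (Outcrop 2→Outcrop 3) × (Outcrop 2→Outcrop 4) = (-6145.6, 10376.2, 35568).
So ∂z/∂x = −n_x/n_z = 0.17278 and ∂z/∂y = −n_y/n_z = −0.29173.
Intercept c from Outcrop 2: 477.7 − 17.28 + 41.43 = 501.85.
At (101, 242): z_contact = 17.45 − 70.60 + 501.85 = 448.70 m.
Depth below ground = 479.2 − 448.70 = 30.5 m.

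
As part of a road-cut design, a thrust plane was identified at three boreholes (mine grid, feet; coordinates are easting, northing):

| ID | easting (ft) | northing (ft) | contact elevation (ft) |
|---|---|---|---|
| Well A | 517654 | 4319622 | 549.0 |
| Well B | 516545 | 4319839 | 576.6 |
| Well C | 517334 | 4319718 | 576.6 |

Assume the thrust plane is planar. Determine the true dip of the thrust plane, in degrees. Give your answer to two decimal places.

30.75°

Two edge vectors: Well A→Well B = (-1109, 217, 27.6), Well A→Well C = (-320, 96, 27.6).
Normal n = (Well A→Well B) × (Well A→Well C) = (3339.6, 21776.4, -37024).
So ∂z/∂easting = −n_x/n_z = 0.09020 and ∂z/∂northing = −n_y/n_z = 0.58817.
Gradient magnitude |∇z| = √(a² + b²) = √(0.00814 + 0.34594) = 0.59505.
True dip = arctan(0.59505) = 30.75°, dipping toward S (azimuth ≈ 189°).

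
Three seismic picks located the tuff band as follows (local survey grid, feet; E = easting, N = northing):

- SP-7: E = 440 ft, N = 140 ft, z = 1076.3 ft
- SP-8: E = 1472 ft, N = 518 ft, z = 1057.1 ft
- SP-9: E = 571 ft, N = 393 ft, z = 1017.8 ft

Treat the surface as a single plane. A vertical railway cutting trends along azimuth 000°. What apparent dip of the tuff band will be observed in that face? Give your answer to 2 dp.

Two edge vectors: SP-7→SP-8 = (1032, 378, -19.2), SP-7→SP-9 = (131, 253, -58.5).
Normal n = (SP-7→SP-8) × (SP-7→SP-9) = (-17255.4, 57856.8, 211578).
So ∂z/∂E = −n_x/n_z = 0.08156 and ∂z/∂N = −n_y/n_z = −0.27345.
Unit vector along 000° is (sin 0°, cos 0°) = (0.0000, 1.0000).
Slope in that direction = a·(0.0000) + b·(1.0000) = −0.27345.
Apparent dip = arctan|0.27345| = 15.29° (true dip is 15.9°, so apparent ≤ true as expected).

15.29°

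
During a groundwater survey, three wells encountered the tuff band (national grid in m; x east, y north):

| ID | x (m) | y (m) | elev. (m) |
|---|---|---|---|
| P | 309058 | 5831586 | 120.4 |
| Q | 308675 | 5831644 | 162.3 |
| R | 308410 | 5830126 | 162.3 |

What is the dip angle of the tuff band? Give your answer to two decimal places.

6.18°

Let the plane be z = a·x + b·y + c.
Q−P: −383a + 58b = 41.9;  R−P: −648a − 1460b = 41.9.
Solving gives a = −0.10658, b = 0.01861.
Gradient magnitude |∇z| = √(a² + b²) = √(0.01136 + 0.00035) = 0.10819.
True dip = arctan(0.10819) = 6.18°, dipping toward E (azimuth ≈ 100°).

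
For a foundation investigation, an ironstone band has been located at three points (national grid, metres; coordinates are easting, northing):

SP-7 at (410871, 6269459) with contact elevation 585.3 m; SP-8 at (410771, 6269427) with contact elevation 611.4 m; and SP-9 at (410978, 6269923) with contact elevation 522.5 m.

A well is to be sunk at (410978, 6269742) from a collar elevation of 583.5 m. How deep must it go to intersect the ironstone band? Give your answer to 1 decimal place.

46.3 m

Let the plane be z = a·easting + b·northing + c.
SP-8−SP-7: −100a − 32b = 26.1;  SP-9−SP-7: 107a + 464b = −62.8.
Solving gives a = −0.235033507, b = −0.081145290.
Then c = 585.3 − a·410871 − b·6269459 = 605890.82.
At (410978, 6269742): z_contact = −96593.60 − 508760.04 + 605890.82 = 537.19 m.
Depth below ground = 583.5 − 537.19 = 46.3 m.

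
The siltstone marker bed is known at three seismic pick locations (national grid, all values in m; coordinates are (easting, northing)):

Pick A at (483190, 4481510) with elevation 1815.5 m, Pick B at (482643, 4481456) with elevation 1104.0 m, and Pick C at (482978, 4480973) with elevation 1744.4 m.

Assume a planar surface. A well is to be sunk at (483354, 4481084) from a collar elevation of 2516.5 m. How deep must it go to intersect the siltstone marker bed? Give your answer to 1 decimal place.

312.3 m

Two edge vectors: Pick A→Pick B = (-547, -54, -711.5), Pick A→Pick C = (-212, -537, -71.1).
Normal n = (Pick A→Pick B) × (Pick A→Pick C) = (-378236.1, 111946.3, 282291).
So ∂z/∂E = −n_x/n_z = 1.339880124 and ∂z/∂N = −n_y/n_z = −0.396563475.
Intercept c from Pick A: 1815.5 − 647416.68 + 1777203.18 = 1131602.00.
At (483354, 4481084): z_contact = 647636.42 − 1777034.24 + 1131602.00 = 2204.18 m.
Depth below ground = 2516.5 − 2204.18 = 312.3 m.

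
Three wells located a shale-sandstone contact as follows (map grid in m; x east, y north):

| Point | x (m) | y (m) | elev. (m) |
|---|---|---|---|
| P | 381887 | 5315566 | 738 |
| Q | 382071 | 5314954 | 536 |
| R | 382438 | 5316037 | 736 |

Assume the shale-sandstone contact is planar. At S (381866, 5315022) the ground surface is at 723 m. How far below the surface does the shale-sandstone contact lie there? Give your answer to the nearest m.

123 m

Let the plane be z = a·x + b·y + c.
Q−P: 184a − 612b = −202;  R−P: 551a + 471b = −2.
Solving gives a = −0.22734479, b = 0.26171333.
Then c = 738 − a·381887 − b·5315566 = −1303596.47.
At (381866, 5315022): z_contact = −86815.2 + 1391012.1 − 1303596.47 = 600.4 m.
Depth below ground = 723 − 600.4 = 123 m.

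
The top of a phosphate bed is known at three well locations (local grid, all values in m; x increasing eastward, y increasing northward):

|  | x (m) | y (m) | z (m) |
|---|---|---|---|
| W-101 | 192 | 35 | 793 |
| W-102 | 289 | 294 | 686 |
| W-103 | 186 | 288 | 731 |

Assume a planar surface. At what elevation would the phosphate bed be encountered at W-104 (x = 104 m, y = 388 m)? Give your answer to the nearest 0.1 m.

Two edge vectors: W-101→W-102 = (97, 259, -107), W-101→W-103 = (-6, 253, -62).
Normal n = (W-101→W-102) × (W-101→W-103) = (11013, 6656, 26095).
So ∂z/∂x = −n_x/n_z = −0.42203 and ∂z/∂y = −n_y/n_z = −0.25507.
Intercept c from W-101: 793 + 81.03 + 8.93 = 882.96.
At (104, 388): z = −43.9 − 99.0 + 882.96 = 740.1 m.

740.1 m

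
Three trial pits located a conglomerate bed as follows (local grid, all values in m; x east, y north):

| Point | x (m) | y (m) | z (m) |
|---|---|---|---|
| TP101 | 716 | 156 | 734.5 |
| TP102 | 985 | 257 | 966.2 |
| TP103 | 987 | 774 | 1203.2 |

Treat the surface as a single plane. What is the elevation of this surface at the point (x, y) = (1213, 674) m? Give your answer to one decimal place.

Let the plane be z = a·x + b·y + c.
TP102−TP101: 269a + 101b = 231.7;  TP103−TP101: 271a + 618b = 468.7.
Solving gives a = 0.690223, b = 0.455744.
Then c = 734.5 − a·716 − b·156 = 169.20.
At (1213, 674): z = 837.2 + 307.2 + 169.20 = 1313.6 m.

1313.6 m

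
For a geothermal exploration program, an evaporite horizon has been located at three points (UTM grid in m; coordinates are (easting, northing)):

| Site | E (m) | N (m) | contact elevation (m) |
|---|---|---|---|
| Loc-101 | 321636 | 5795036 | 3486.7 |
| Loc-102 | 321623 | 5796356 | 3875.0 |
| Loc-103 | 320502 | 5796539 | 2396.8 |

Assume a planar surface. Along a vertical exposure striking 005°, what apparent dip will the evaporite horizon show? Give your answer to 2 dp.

23.06°

Two edge vectors: Loc-101→Loc-102 = (-13, 1320, 388.3), Loc-101→Loc-103 = (-1134, 1503, -1089.9).
Normal n = (Loc-101→Loc-102) × (Loc-101→Loc-103) = (-2022282.9, -454500.9, 1477341).
So ∂z/∂E = −n_x/n_z = 1.36887 and ∂z/∂N = −n_y/n_z = 0.30765.
Unit vector along 005° is (sin 5°, cos 5°) = (0.0872, 0.9962).
Slope in that direction = a·(0.0872) + b·(0.9962) = 0.42578.
Apparent dip = arctan|0.42578| = 23.06° (true dip is 54.5°, so apparent ≤ true as expected).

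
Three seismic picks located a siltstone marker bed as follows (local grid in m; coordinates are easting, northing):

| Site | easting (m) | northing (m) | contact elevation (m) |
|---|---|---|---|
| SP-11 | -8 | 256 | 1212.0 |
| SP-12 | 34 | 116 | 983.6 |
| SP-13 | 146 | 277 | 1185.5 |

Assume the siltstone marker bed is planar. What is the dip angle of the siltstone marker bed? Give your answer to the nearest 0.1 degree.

57.4°

Two edge vectors: SP-11→SP-12 = (42, -140, -228.4), SP-11→SP-13 = (154, 21, -26.5).
Normal n = (SP-11→SP-12) × (SP-11→SP-13) = (8506.4, -34060.6, 22442).
So ∂z/∂easting = −n_x/n_z = −0.37904 and ∂z/∂northing = −n_y/n_z = 1.51772.
Gradient magnitude |∇z| = √(a² + b²) = √(0.14367 + 2.30346) = 1.56433.
True dip = arctan(1.56433) = 57.4°, dipping toward SSE (azimuth ≈ 166°).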